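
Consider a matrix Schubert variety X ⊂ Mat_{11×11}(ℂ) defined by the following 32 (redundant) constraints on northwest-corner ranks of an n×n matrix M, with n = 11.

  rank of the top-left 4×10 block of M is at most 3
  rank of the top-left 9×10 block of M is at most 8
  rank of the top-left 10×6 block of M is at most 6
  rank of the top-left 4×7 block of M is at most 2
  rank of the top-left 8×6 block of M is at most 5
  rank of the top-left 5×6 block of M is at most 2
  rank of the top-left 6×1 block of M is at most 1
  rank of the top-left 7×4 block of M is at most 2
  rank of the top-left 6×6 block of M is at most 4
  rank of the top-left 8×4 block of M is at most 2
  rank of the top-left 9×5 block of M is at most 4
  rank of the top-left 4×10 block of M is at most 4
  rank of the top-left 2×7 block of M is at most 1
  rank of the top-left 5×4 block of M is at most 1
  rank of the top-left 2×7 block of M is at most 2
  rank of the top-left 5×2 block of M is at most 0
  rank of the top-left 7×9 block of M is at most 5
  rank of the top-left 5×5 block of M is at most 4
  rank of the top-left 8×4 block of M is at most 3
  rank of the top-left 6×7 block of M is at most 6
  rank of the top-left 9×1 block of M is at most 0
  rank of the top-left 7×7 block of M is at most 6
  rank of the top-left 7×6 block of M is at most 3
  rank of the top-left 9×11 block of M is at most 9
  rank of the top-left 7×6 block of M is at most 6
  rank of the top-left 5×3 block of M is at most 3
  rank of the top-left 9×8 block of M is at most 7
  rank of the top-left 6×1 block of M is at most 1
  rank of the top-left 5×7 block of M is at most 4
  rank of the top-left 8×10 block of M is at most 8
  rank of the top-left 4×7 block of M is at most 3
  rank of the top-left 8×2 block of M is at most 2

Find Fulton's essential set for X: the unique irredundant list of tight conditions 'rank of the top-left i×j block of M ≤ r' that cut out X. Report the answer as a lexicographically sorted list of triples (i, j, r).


The tightest implied rank at each (i,j), from the 32 conditions:

  i=1: 0  0  1  1  1  1  1  1  1  1  1
  i=2: 0  0  1  1  1  1  1  2  2  2  2
  i=3: 0  0  1  1  2  2  2  3  3  3  3
  i=4: 0  0  1  1  2  2  2  3  3  3  4
  i=5: 0  0  1  1  2  2  3  4  4  4  5
  i=6: 0  1  2  2  3  3  4  5  5  5  6
  i=7: 0  1  2  2  3  3  4  5  5  6  7
  i=8: 0  1  2  2  3  4  5  6  6  7  8
  i=9: 0  1  2  3  4  5  6  7  7  8  9
  i=10: 1  2  3  4  5  6  7  8  8  9  10
  i=11: 1  2  3  4  5  6  7  8  9  10  11

so w = (3, 8, 5, 11, 7, 2, 10, 6, 4, 1, 9).

D(w) has 30 cells with 10 SE-corners; essential set:

[(2, 7, 1), (4, 7, 2), (4, 10, 3), (5, 2, 0), (5, 4, 1), (5, 6, 2), (7, 6, 3), (7, 9, 5), (8, 4, 2), (9, 1, 0)]


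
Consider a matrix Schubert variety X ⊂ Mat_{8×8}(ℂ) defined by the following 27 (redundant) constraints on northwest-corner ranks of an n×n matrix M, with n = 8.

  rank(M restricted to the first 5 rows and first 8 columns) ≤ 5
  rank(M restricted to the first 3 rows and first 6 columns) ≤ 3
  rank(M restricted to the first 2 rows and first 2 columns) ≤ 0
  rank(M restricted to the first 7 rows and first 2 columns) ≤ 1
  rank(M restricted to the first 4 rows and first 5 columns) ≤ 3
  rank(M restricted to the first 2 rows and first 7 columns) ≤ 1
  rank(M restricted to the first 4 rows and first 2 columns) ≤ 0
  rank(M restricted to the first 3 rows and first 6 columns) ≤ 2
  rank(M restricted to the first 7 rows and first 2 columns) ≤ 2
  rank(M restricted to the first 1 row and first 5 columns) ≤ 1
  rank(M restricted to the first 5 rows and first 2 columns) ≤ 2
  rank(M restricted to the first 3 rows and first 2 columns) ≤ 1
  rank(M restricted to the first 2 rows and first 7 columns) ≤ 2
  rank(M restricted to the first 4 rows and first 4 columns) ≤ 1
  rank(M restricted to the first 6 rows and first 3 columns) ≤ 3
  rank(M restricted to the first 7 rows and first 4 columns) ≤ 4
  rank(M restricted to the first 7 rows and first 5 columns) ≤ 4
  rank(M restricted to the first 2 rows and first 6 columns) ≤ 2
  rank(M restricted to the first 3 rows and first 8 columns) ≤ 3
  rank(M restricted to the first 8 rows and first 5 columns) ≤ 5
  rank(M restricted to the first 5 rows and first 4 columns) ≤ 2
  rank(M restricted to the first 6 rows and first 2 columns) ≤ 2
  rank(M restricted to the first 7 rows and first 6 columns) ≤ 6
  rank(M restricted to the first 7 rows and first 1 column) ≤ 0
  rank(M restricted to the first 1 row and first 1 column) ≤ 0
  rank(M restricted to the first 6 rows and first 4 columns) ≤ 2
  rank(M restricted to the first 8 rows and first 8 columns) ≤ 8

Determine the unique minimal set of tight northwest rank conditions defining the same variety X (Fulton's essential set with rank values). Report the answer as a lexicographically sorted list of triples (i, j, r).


Recovering R(i,j) via the rank-extension bound from the 27 conditions:

  row 1: 0 0 1 1 1 1 1 1
  row 2: 0 0 1 1 1 1 1 2
  row 3: 0 0 1 1 2 2 2 3
  row 4: 0 0 1 1 2 3 3 4
  row 5: 0 1 2 2 3 4 4 5
  row 6: 0 1 2 2 3 4 5 6
  row 7: 0 1 2 3 4 5 6 7
  row 8: 1 2 3 4 5 6 7 8

reading off 1-entries of Δ²R: w = (3, 8, 5, 6, 2, 7, 4, 1).

Fulton essential set (5 of the 18 Rothe cells):

[(2, 7, 1), (4, 2, 0), (4, 4, 1), (6, 4, 2), (7, 1, 0)]


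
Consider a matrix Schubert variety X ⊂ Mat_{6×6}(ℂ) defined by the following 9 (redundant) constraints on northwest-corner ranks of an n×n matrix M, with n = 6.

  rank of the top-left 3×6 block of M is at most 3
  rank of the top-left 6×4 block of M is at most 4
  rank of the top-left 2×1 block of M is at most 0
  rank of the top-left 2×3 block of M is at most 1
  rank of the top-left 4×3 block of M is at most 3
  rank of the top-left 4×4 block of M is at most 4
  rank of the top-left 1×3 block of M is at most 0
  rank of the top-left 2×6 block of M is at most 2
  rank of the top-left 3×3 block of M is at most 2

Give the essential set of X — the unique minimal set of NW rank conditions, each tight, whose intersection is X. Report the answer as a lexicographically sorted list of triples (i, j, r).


Computing R[i][j] = min implied NW-rank bound (n=6, 9 conditions):

  row 1: 0, 0, 0, 1, 1, 1
  row 2: 0, 1, 1, 2, 2, 2
  row 3: 1, 2, 2, 3, 3, 3
  row 4: 1, 2, 3, 4, 4, 4
  row 5: 1, 2, 3, 4, 5, 5
  row 6: 1, 2, 3, 4, 5, 6

reading off 1-entries of Δ²R: w = (4, 2, 1, 3, 5, 6).

|D(w)|=4, |Ess(w)|=2:

[(1, 3, 0), (2, 1, 0)]


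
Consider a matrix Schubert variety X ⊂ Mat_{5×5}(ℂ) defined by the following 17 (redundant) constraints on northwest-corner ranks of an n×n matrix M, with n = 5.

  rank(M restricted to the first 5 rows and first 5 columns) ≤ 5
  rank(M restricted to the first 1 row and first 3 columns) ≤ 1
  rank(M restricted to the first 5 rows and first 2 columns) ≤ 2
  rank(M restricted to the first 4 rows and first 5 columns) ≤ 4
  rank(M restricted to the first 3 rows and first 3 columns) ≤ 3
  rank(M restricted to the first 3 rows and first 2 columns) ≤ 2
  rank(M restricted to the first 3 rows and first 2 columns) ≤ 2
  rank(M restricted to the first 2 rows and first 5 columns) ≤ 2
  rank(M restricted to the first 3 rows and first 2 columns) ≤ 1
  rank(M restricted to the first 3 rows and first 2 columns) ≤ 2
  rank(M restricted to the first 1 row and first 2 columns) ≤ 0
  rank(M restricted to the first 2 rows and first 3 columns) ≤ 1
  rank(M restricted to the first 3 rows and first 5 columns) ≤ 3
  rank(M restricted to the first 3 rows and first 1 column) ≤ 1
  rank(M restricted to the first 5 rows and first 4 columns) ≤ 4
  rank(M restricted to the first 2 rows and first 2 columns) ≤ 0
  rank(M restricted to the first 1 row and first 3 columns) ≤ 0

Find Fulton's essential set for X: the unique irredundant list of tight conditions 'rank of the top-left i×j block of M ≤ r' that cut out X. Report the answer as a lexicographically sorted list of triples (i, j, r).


The tightest implied rank at each (i,j), from the 17 conditions:

  row 1: 0 | 0 | 0 | 1 | 1
  row 2: 0 | 0 | 1 | 2 | 2
  row 3: 1 | 1 | 2 | 3 | 3
  row 4: 1 | 2 | 3 | 4 | 4
  row 5: 1 | 2 | 3 | 4 | 5

second differences of R give the permutation w = (4, 3, 1, 2, 5).

D(w) has 5 cells with 2 SE-corners; essential set:

[(1, 3, 0), (2, 2, 0)]


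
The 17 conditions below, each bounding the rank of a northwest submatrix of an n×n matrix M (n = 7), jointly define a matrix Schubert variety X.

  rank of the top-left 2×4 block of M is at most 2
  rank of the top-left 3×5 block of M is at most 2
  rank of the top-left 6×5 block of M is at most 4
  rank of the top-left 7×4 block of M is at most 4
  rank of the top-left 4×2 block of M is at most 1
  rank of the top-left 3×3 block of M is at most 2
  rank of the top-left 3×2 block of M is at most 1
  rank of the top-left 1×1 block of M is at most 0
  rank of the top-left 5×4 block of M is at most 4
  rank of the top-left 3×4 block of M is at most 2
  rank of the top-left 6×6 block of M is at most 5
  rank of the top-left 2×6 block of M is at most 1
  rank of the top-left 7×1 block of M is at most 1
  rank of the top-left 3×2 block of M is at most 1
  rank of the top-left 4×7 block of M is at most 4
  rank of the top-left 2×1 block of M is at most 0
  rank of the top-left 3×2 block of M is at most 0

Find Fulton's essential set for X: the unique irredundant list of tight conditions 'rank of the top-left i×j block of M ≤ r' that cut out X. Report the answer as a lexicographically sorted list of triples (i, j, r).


Rank table r_w(7×7) implied by the 17 constraints:

  row 1: 0 0 1 1 1 1 1
  row 2: 0 0 1 1 1 1 2
  row 3: 0 0 1 2 2 2 3
  row 4: 1 1 2 3 3 3 4
  row 5: 1 2 3 4 4 4 5
  row 6: 1 2 3 4 4 5 6
  row 7: 1 2 3 4 5 6 7

reading off 1-entries of Δ²R: w = (3, 7, 4, 1, 2, 6, 5).

D(w) has 10 cells with 3 SE-corners; essential set:

[(2, 6, 1), (3, 2, 0), (6, 5, 4)]


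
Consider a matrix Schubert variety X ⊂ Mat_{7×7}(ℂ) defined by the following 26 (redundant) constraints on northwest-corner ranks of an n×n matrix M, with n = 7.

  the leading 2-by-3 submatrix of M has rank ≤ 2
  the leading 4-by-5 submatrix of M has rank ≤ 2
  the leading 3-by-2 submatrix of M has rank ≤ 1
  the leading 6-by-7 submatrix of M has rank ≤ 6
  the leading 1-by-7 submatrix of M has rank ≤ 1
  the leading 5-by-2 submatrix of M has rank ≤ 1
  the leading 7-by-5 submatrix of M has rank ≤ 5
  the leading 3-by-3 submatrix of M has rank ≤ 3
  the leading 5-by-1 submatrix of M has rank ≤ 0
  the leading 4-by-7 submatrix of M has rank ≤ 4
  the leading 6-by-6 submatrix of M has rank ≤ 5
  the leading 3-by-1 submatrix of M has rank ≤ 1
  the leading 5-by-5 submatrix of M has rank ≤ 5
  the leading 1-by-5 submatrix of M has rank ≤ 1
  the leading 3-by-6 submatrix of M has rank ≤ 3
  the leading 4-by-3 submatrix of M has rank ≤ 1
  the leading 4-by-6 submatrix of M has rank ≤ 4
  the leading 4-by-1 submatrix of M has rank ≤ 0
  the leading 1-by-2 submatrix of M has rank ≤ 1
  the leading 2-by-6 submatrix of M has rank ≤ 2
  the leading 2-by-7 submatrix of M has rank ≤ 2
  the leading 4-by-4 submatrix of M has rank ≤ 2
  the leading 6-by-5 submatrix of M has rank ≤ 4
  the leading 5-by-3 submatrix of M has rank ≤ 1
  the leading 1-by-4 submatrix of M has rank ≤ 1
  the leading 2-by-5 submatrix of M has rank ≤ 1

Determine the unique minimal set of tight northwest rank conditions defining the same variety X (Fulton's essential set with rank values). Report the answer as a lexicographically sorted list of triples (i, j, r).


Rank table r_w(7×7) implied by the 26 constraints:

  i=1: 0 1 1 1 1 1 1
  i=2: 0 1 1 1 1 2 2
  i=3: 0 1 1 2 2 3 3
  i=4: 0 1 1 2 2 3 4
  i=5: 0 1 1 2 3 4 5
  i=6: 1 2 2 3 4 5 6
  i=7: 1 2 3 4 5 6 7

giving w = (2, 6, 4, 7, 5, 1, 3) via Δ²R.

Rothe diagram D(w) (12 cells), 4 SE-corners (essential conditions):

[(2, 5, 1), (4, 5, 2), (5, 1, 0), (5, 3, 1)]


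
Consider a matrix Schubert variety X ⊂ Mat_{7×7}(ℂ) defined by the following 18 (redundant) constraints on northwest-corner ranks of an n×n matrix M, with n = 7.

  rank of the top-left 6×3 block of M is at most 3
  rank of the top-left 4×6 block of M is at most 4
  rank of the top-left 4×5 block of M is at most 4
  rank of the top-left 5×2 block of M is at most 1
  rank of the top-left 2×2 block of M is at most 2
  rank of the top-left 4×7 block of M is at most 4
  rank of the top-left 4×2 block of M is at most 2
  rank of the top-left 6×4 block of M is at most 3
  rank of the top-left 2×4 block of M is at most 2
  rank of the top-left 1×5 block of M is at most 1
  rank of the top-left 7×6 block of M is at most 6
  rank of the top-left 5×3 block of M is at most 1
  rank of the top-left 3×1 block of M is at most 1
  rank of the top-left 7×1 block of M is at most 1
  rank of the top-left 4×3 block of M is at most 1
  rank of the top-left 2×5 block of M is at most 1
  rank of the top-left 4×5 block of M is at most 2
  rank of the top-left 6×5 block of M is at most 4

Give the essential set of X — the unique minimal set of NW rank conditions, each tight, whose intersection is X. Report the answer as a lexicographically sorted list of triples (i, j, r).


The tightest implied rank at each (i,j), from the 18 conditions:

  R[1]: 1 | 1 | 1 | 1 | 1 | 1 | 1
  R[2]: 1 | 1 | 1 | 1 | 1 | 2 | 2
  R[3]: 1 | 1 | 1 | 2 | 2 | 3 | 3
  R[4]: 1 | 1 | 1 | 2 | 2 | 3 | 4
  R[5]: 1 | 1 | 1 | 2 | 3 | 4 | 5
  R[6]: 1 | 2 | 2 | 3 | 4 | 5 | 6
  R[7]: 1 | 2 | 3 | 4 | 5 | 6 | 7

the unique w with this rank table is (1, 6, 4, 7, 5, 2, 3).

3 SE-corners of the 11-cell Rothe diagram give Ess(w):

[(2, 5, 1), (4, 5, 2), (5, 3, 1)]


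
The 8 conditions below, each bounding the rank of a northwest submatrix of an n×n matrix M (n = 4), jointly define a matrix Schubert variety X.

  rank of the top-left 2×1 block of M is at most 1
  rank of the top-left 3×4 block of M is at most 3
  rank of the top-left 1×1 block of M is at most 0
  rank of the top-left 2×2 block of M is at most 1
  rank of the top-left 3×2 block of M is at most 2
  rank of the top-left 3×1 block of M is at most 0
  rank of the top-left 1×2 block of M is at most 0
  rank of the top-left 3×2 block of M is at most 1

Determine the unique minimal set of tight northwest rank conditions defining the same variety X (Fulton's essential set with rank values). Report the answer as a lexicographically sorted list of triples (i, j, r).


Reconstructing r_w from the 8 given conditions:

  R[1]: 0 0 1 1
  R[2]: 0 1 2 2
  R[3]: 0 1 2 3
  R[4]: 1 2 3 4

second differences of R give the permutation w = (3, 2, 4, 1).

Fulton essential set (2 of the 4 Rothe cells):

[(1, 2, 0), (3, 1, 0)]


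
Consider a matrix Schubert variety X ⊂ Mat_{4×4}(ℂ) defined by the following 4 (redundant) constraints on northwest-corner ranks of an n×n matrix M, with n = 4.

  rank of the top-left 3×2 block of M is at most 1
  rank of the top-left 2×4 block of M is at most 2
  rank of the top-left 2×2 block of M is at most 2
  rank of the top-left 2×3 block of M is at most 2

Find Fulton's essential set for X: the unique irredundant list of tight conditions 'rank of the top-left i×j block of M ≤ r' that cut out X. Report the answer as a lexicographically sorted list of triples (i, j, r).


Reconstructing r_w from the 4 given conditions:

  R[1]: 1  1  1  1
  R[2]: 1  1  2  2
  R[3]: 1  1  2  3
  R[4]: 1  2  3  4

the unique w with this rank table is (1, 3, 4, 2).

D(w) has 2 cells with 1 SE-corner; essential set:

[(3, 2, 1)]


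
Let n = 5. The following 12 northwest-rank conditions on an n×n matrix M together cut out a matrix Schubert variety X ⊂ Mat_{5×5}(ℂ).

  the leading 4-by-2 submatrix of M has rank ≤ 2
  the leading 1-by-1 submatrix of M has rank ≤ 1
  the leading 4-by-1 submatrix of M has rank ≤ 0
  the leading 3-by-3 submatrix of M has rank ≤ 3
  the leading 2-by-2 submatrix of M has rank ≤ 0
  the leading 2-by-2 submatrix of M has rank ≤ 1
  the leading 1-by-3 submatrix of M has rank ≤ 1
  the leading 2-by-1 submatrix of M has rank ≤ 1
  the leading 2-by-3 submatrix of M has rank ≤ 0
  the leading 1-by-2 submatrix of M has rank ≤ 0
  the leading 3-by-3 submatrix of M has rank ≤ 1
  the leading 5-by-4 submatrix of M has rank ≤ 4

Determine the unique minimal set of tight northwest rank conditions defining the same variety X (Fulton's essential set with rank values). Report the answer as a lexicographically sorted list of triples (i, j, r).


Computing R[i][j] = min implied NW-rank bound (n=5, 12 conditions):

  0 | 0 | 0 | 1 | 1
  0 | 0 | 0 | 1 | 2
  0 | 1 | 1 | 2 | 3
  0 | 1 | 2 | 3 | 4
  1 | 2 | 3 | 4 | 5

giving w = (4, 5, 2, 3, 1) via Δ²R.

2 SE-corners of the 8-cell Rothe diagram give Ess(w):

[(2, 3, 0), (4, 1, 0)]


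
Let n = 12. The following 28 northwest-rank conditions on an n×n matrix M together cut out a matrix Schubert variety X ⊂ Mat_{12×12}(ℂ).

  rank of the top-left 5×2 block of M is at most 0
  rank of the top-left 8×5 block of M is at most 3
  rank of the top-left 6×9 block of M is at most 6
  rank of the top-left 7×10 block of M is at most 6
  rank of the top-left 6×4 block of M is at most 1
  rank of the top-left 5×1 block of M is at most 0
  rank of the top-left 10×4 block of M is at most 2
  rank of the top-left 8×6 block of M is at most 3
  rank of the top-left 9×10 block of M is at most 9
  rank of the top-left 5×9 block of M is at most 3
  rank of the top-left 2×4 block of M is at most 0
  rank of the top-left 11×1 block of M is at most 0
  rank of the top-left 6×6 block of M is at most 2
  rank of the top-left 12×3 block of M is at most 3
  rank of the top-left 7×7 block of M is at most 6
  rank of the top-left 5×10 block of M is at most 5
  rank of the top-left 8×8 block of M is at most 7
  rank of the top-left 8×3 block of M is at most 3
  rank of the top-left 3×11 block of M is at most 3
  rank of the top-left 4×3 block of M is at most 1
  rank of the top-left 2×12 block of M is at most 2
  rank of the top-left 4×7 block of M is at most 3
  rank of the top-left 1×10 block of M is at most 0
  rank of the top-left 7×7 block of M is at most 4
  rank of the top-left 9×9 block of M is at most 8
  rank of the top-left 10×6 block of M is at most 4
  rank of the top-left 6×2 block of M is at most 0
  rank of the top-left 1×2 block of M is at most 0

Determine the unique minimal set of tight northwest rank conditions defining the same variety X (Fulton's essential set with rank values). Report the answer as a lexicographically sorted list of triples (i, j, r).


Rank table r_w(12×12) implied by the 28 constraints:

  R[1]: 0 0 0 0 0 0 0 0 0 0 1 1
  R[2]: 0 0 0 0 1 1 1 1 1 1 2 2
  R[3]: 0 0 1 1 2 2 2 2 2 2 3 3
  R[4]: 0 0 1 1 2 2 3 3 3 3 4 4
  R[5]: 0 0 1 1 2 2 3 3 3 4 5 5
  R[6]: 0 0 1 1 2 2 3 4 4 5 6 6
  R[7]: 0 1 2 2 3 3 4 5 5 6 7 7
  R[8]: 0 1 2 2 3 3 4 5 6 7 8 8
  R[9]: 0 1 2 2 3 4 5 6 7 8 9 9
  R[10]: 0 1 2 2 3 4 5 6 7 8 9 10
  R[11]: 0 1 2 3 4 5 6 7 8 9 10 11
  R[12]: 1 2 3 4 5 6 7 8 9 10 11 12

giving w = (11, 5, 3, 7, 10, 8, 2, 9, 6, 12, 4, 1) via Δ²R.

|D(w)|=39, |Ess(w)|=9:

[(1, 10, 0), (2, 4, 0), (5, 9, 3), (6, 2, 0), (6, 4, 1), (6, 6, 2), (8, 6, 3), (10, 4, 2), (11, 1, 0)]


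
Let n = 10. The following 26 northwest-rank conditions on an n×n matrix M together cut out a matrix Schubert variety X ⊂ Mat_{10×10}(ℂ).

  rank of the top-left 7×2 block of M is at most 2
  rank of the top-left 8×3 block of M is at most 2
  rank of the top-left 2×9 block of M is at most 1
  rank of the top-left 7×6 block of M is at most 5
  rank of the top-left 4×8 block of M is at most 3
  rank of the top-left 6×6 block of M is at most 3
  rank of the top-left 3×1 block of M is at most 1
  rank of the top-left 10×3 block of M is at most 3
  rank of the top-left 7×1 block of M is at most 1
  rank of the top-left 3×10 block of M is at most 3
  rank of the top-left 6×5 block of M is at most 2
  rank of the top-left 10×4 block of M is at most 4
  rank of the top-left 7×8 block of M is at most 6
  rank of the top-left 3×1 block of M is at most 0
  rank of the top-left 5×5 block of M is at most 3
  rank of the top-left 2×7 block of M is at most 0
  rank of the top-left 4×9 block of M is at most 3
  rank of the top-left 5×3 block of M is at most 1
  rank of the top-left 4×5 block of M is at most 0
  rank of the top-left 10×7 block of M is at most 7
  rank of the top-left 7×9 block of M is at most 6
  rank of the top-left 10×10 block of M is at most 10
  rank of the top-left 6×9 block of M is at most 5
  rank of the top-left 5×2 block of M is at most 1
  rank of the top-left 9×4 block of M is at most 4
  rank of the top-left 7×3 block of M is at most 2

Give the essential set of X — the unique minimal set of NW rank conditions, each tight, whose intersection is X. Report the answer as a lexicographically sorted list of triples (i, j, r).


Recovering R(i,j) via the rank-extension bound from the 26 conditions:

  row 1: 0 0 0 0 0 0 0 1 1 1
  row 2: 0 0 0 0 0 0 0 1 1 2
  row 3: 0 0 0 0 0 1 1 2 2 3
  row 4: 0 0 0 0 0 1 2 3 3 4
  row 5: 1 1 1 1 1 2 3 4 4 5
  row 6: 1 2 2 2 2 3 4 5 5 6
  row 7: 1 2 2 3 3 4 5 6 6 7
  row 8: 1 2 2 3 4 5 6 7 7 8
  row 9: 1 2 3 4 5 6 7 8 8 9
  row 10: 1 2 3 4 5 6 7 8 9 10

so w = (8, 10, 6, 7, 1, 2, 4, 5, 3, 9).

ℓ(w)=27; the 4 essential cells (i,j,r):

[(2, 7, 0), (2, 9, 1), (4, 5, 0), (8, 3, 2)]


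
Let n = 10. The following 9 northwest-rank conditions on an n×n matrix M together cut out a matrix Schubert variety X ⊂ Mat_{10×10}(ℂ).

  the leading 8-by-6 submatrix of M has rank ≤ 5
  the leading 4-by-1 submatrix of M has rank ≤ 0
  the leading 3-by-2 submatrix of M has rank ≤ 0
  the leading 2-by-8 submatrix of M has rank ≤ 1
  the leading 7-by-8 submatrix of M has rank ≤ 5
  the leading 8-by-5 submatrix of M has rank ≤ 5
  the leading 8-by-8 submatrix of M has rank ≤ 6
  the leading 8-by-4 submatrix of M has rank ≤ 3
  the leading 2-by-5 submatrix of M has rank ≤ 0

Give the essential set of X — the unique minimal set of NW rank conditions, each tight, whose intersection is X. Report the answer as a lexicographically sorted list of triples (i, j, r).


Reconstructing r_w from the 9 given conditions:

  row 1: 0 | 0 | 0 | 0 | 0 | 1 | 1 | 1 | 1 | 1
  row 2: 0 | 0 | 0 | 0 | 0 | 1 | 1 | 1 | 2 | 2
  row 3: 0 | 0 | 1 | 1 | 1 | 2 | 2 | 2 | 3 | 3
  row 4: 0 | 1 | 2 | 2 | 2 | 3 | 3 | 3 | 4 | 4
  row 5: 1 | 2 | 3 | 3 | 3 | 4 | 4 | 4 | 5 | 5
  row 6: 1 | 2 | 3 | 3 | 4 | 5 | 5 | 5 | 6 | 6
  row 7: 1 | 2 | 3 | 3 | 4 | 5 | 5 | 5 | 6 | 7
  row 8: 1 | 2 | 3 | 3 | 4 | 5 | 6 | 6 | 7 | 8
  row 9: 1 | 2 | 3 | 4 | 5 | 6 | 7 | 7 | 8 | 9
  row 10: 1 | 2 | 3 | 4 | 5 | 6 | 7 | 8 | 9 | 10

second differences of R give the permutation w = (6, 9, 3, 2, 1, 5, 10, 7, 4, 8).

Rothe diagram D(w) (20 cells), 6 SE-corners (essential conditions):

[(2, 5, 0), (2, 8, 1), (3, 2, 0), (4, 1, 0), (7, 8, 5), (8, 4, 3)]


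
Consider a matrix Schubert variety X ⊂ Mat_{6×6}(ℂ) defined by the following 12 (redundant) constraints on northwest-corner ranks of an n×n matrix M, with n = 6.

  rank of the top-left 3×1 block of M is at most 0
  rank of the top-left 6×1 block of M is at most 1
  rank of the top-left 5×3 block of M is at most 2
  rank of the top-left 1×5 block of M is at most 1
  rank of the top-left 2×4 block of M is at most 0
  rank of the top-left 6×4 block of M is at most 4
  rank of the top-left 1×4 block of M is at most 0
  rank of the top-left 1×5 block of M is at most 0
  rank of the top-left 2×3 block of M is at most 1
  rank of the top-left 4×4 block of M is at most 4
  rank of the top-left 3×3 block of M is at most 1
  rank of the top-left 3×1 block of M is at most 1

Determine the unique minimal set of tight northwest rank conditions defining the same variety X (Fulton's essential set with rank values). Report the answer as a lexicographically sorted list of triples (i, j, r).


Reconstructing r_w from the 12 given conditions:

  R[1]: 0 | 0 | 0 | 0 | 0 | 1
  R[2]: 0 | 0 | 0 | 0 | 1 | 2
  R[3]: 0 | 1 | 1 | 1 | 2 | 3
  R[4]: 1 | 2 | 2 | 2 | 3 | 4
  R[5]: 1 | 2 | 2 | 3 | 4 | 5
  R[6]: 1 | 2 | 3 | 4 | 5 | 6

so w = (6, 5, 2, 1, 4, 3).

4 SE-corners of the 11-cell Rothe diagram give Ess(w):

[(1, 5, 0), (2, 4, 0), (3, 1, 0), (5, 3, 2)]


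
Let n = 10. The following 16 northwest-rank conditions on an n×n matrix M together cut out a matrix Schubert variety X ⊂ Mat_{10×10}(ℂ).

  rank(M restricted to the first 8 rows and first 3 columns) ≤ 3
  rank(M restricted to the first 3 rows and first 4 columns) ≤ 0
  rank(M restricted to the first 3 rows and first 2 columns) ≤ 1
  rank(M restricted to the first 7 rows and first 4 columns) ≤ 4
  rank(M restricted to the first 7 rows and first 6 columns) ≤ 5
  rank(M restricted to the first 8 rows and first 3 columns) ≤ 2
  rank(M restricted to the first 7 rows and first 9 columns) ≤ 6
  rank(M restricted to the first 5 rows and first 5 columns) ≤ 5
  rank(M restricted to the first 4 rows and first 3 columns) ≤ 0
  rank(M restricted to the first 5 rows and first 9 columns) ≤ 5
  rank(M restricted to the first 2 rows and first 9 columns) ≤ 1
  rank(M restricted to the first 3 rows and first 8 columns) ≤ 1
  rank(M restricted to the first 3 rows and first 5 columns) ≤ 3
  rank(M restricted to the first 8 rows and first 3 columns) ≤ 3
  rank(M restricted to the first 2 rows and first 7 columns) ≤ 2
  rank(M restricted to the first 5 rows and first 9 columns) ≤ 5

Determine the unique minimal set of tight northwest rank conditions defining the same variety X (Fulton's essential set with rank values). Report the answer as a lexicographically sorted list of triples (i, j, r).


Computing R[i][j] = min implied NW-rank bound (n=10, 16 conditions):

  i=1: 0  0  0  0  1  1  1  1  1  1
  i=2: 0  0  0  0  1  1  1  1  1  2
  i=3: 0  0  0  0  1  1  1  1  2  3
  i=4: 0  0  0  1  2  2  2  2  3  4
  i=5: 1  1  1  2  3  3  3  3  4  5
  i=6: 1  2  2  3  4  4  4  4  5  6
  i=7: 1  2  2  3  4  5  5  5  6  7
  i=8: 1  2  2  3  4  5  6  6  7  8
  i=9: 1  2  3  4  5  6  7  7  8  9
  i=10: 1  2  3  4  5  6  7  8  9  10

the unique w with this rank table is (5, 10, 9, 4, 1, 2, 6, 7, 3, 8).

Fulton essential set (5 of the 24 Rothe cells):

[(2, 9, 1), (3, 4, 0), (3, 8, 1), (4, 3, 0), (8, 3, 2)]


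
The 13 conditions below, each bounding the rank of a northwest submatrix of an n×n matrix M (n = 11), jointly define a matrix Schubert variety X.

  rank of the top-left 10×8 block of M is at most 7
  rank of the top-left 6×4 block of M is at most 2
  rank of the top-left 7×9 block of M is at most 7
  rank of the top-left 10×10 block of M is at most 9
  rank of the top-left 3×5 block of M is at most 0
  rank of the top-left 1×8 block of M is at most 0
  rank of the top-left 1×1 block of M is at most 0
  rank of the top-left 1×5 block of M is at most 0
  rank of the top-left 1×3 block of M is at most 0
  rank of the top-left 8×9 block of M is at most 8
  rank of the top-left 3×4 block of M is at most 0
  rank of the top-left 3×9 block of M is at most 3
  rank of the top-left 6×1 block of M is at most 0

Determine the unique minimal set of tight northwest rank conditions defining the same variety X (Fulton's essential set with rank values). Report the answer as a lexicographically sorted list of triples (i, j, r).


Rank table r_w(11×11) implied by the 13 constraints:

  row 1: 0, 0, 0, 0, 0, 0, 0, 0, 1, 1, 1
  row 2: 0, 0, 0, 0, 0, 1, 1, 1, 2, 2, 2
  row 3: 0, 0, 0, 0, 0, 1, 2, 2, 3, 3, 3
  row 4: 0, 1, 1, 1, 1, 2, 3, 3, 4, 4, 4
  row 5: 0, 1, 2, 2, 2, 3, 4, 4, 5, 5, 5
  row 6: 0, 1, 2, 2, 3, 4, 5, 5, 6, 6, 6
  row 7: 1, 2, 3, 3, 4, 5, 6, 6, 7, 7, 7
  row 8: 1, 2, 3, 4, 5, 6, 7, 7, 8, 8, 8
  row 9: 1, 2, 3, 4, 5, 6, 7, 7, 8, 9, 9
  row 10: 1, 2, 3, 4, 5, 6, 7, 7, 8, 9, 10
  row 11: 1, 2, 3, 4, 5, 6, 7, 8, 9, 10, 11

hence w(1..11) = (9, 6, 7, 2, 3, 5, 1, 4, 10, 11, 8).

|D(w)|=24, |Ess(w)|=5:

[(1, 8, 0), (3, 5, 0), (6, 1, 0), (6, 4, 2), (10, 8, 7)]


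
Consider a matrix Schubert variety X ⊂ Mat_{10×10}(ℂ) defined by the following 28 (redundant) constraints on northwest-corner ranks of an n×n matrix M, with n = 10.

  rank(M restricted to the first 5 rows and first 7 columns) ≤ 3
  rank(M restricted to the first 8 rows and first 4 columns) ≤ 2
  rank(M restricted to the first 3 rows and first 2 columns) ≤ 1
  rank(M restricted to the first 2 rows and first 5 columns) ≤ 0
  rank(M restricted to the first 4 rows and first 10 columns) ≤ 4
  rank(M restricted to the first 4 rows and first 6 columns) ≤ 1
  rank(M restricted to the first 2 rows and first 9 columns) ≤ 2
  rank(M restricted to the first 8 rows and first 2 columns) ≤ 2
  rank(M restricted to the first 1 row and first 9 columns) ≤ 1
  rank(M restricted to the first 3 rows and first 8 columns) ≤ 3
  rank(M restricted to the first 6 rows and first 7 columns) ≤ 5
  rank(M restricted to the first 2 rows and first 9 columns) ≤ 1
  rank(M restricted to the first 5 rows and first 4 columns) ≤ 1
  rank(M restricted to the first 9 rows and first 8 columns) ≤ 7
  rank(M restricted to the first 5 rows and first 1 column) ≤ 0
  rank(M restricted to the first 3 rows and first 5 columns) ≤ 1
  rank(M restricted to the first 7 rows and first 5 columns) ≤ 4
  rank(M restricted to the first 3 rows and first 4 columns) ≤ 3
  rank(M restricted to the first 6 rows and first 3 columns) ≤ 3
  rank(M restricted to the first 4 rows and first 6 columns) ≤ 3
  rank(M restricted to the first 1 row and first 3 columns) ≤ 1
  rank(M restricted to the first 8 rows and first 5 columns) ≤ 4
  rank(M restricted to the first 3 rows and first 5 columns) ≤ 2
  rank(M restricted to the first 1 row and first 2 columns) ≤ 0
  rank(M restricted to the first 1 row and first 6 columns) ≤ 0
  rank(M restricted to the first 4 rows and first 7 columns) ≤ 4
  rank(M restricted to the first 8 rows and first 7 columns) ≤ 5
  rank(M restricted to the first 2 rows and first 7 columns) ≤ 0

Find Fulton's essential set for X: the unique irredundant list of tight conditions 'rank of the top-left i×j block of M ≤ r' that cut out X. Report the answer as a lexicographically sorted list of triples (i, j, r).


The tightest implied rank at each (i,j), from the 28 conditions:

  i=1: 0 0 0 0 0 0 0 1 1 1
  i=2: 0 0 0 0 0 0 0 1 1 2
  i=3: 0 1 1 1 1 1 1 2 2 3
  i=4: 0 1 1 1 1 1 2 3 3 4
  i=5: 0 1 1 1 2 2 3 4 4 5
  i=6: 1 2 2 2 3 3 4 5 5 6
  i=7: 1 2 2 2 3 4 5 6 6 7
  i=8: 1 2 2 2 3 4 5 6 7 8
  i=9: 1 2 3 3 4 5 6 7 8 9
  i=10: 1 2 3 4 5 6 7 8 9 10

hence w(1..10) = (8, 10, 2, 7, 5, 1, 6, 9, 3, 4).

|D(w)|=28, |Ess(w)|=6:

[(2, 7, 0), (2, 9, 1), (4, 6, 1), (5, 1, 0), (5, 4, 1), (8, 4, 2)]


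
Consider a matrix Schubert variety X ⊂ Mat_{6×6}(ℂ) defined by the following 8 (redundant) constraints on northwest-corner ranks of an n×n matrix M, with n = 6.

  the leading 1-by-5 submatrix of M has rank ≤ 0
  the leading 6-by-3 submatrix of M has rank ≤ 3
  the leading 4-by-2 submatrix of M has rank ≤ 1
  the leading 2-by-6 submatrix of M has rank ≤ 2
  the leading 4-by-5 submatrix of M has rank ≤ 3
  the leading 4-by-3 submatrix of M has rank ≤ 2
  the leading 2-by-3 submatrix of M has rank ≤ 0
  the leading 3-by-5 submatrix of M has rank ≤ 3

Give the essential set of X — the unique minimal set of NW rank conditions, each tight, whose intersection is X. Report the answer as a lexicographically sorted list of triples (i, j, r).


The tightest implied rank at each (i,j), from the 8 conditions:

  0  0  0  0  0  1
  0  0  0  1  1  2
  1  1  1  2  2  3
  1  1  2  3  3  4
  1  2  3  4  4  5
  1  2  3  4  5  6

hence w(1..6) = (6, 4, 1, 3, 2, 5).

Rothe diagram D(w) (9 cells), 3 SE-corners (essential conditions):

[(1, 5, 0), (2, 3, 0), (4, 2, 1)]


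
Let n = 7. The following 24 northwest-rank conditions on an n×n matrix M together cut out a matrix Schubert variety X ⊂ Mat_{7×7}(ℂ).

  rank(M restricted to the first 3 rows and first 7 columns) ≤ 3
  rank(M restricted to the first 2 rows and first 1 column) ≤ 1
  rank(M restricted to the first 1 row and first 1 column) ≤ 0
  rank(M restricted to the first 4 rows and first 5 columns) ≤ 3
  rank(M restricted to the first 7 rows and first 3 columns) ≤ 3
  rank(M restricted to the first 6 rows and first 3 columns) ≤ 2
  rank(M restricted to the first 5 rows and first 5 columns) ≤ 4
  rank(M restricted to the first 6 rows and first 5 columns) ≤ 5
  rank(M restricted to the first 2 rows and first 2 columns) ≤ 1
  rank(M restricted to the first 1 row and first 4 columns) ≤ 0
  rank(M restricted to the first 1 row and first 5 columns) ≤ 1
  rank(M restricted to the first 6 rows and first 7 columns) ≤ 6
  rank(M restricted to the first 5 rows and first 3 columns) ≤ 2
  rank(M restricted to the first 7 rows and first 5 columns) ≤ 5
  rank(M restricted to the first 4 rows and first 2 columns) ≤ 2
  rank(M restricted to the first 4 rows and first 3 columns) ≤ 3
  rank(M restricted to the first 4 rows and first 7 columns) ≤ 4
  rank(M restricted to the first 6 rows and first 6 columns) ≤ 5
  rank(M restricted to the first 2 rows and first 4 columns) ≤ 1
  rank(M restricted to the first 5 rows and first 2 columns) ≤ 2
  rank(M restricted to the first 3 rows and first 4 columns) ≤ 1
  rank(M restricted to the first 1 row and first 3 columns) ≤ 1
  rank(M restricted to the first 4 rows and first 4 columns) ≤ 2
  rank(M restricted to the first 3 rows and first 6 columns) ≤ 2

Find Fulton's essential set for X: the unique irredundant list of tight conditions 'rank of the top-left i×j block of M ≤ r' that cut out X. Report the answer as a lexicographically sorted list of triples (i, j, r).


Propagating the 24 rank bounds to every northwest block:

  i=1: 0 | 0 | 0 | 0 | 1 | 1 | 1
  i=2: 1 | 1 | 1 | 1 | 2 | 2 | 2
  i=3: 1 | 1 | 1 | 1 | 2 | 2 | 3
  i=4: 1 | 2 | 2 | 2 | 3 | 3 | 4
  i=5: 1 | 2 | 2 | 3 | 4 | 4 | 5
  i=6: 1 | 2 | 2 | 3 | 4 | 5 | 6
  i=7: 1 | 2 | 3 | 4 | 5 | 6 | 7

giving w = (5, 1, 7, 2, 4, 6, 3) via Δ²R.

D(w) has 10 cells with 4 SE-corners; essential set:

[(1, 4, 0), (3, 4, 1), (3, 6, 2), (6, 3, 2)]


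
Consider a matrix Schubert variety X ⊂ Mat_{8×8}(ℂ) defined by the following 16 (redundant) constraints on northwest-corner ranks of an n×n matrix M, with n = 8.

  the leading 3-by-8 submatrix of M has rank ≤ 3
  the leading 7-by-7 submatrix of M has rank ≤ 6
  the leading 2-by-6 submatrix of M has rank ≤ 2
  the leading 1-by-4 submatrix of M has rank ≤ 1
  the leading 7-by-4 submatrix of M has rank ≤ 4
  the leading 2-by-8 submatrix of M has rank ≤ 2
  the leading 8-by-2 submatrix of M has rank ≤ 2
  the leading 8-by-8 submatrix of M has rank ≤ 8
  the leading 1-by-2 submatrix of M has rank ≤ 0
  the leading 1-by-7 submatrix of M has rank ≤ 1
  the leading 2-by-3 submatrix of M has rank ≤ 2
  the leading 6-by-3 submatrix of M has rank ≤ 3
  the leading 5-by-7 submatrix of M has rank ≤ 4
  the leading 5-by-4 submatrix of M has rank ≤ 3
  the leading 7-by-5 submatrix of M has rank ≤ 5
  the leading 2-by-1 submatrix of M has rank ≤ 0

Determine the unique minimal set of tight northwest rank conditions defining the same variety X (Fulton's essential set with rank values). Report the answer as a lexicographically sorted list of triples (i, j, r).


Recovering R(i,j) via the rank-extension bound from the 16 conditions:

  0  0  1  1  1  1  1  1
  0  1  2  2  2  2  2  2
  1  2  3  3  3  3  3  3
  1  2  3  3  4  4  4  4
  1  2  3  3  4  4  4  5
  1  2  3  4  5  5  5  6
  1  2  3  4  5  6  6  7
  1  2  3  4  5  6  7  8

so w = (3, 2, 1, 5, 8, 4, 6, 7).

Fulton essential set (4 of the 7 Rothe cells):

[(1, 2, 0), (2, 1, 0), (5, 4, 3), (5, 7, 4)]


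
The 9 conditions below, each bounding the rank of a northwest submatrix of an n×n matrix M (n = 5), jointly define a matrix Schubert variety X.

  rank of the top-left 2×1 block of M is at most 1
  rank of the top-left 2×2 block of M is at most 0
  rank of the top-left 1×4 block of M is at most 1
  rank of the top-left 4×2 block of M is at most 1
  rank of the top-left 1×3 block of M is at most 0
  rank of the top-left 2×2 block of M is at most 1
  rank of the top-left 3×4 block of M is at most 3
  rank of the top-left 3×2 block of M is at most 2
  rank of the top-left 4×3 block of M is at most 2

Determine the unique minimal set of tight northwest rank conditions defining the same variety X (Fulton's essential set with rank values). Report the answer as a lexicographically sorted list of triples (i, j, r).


Reconstructing r_w from the 9 given conditions:

  i=1: 0, 0, 0, 1, 1
  i=2: 0, 0, 1, 2, 2
  i=3: 1, 1, 2, 3, 3
  i=4: 1, 1, 2, 3, 4
  i=5: 1, 2, 3, 4, 5

the unique w with this rank table is (4, 3, 1, 5, 2).

3 SE-corners of the 6-cell Rothe diagram give Ess(w):

[(1, 3, 0), (2, 2, 0), (4, 2, 1)]


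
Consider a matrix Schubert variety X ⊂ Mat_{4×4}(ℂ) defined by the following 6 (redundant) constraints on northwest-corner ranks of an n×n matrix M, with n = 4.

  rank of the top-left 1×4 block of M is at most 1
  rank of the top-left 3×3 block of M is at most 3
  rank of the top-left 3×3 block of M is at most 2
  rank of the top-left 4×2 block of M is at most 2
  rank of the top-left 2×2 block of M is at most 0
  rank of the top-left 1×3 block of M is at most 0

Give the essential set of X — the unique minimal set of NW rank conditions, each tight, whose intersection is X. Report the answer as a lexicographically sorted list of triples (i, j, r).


Computing R[i][j] = min implied NW-rank bound (n=4, 6 conditions):

  R[1]: 0 | 0 | 0 | 1
  R[2]: 0 | 0 | 1 | 2
  R[3]: 1 | 1 | 2 | 3
  R[4]: 1 | 2 | 3 | 4

second differences of R give the permutation w = (4, 3, 1, 2).

ℓ(w)=5; the 2 essential cells (i,j,r):

[(1, 3, 0), (2, 2, 0)]


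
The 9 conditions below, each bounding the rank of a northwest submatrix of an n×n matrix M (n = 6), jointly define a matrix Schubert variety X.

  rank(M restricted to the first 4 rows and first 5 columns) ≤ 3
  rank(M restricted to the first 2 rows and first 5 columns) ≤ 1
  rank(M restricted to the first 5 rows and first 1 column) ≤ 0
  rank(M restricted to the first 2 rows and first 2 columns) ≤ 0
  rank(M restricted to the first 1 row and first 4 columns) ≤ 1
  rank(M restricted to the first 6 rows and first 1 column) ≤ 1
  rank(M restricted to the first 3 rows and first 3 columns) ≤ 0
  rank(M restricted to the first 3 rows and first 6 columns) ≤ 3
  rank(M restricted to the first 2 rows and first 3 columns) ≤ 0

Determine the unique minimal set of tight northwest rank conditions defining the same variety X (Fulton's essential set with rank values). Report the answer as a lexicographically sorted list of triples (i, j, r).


Computing R[i][j] = min implied NW-rank bound (n=6, 9 conditions):

  row 1: 0, 0, 0, 1, 1, 1
  row 2: 0, 0, 0, 1, 1, 2
  row 3: 0, 0, 0, 1, 2, 3
  row 4: 0, 1, 1, 2, 3, 4
  row 5: 0, 1, 2, 3, 4, 5
  row 6: 1, 2, 3, 4, 5, 6

so w = (4, 6, 5, 2, 3, 1).

D(w) has 12 cells with 3 SE-corners; essential set:

[(2, 5, 1), (3, 3, 0), (5, 1, 0)]


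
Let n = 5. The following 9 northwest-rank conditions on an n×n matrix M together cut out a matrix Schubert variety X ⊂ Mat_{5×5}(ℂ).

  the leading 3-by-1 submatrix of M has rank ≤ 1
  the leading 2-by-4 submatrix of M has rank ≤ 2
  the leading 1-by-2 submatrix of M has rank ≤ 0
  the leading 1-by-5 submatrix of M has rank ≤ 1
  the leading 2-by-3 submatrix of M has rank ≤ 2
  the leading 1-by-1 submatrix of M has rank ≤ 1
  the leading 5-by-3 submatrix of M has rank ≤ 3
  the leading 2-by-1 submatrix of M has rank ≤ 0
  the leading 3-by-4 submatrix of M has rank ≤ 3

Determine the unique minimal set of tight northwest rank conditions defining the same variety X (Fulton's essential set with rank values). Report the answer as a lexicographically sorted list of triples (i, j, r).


Rank table r_w(5×5) implied by the 9 constraints:

  R[1]: 0 | 0 | 1 | 1 | 1
  R[2]: 0 | 1 | 2 | 2 | 2
  R[3]: 1 | 2 | 3 | 3 | 3
  R[4]: 1 | 2 | 3 | 4 | 4
  R[5]: 1 | 2 | 3 | 4 | 5

so w = (3, 2, 1, 4, 5).

Fulton essential set (2 of the 3 Rothe cells):

[(1, 2, 0), (2, 1, 0)]
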